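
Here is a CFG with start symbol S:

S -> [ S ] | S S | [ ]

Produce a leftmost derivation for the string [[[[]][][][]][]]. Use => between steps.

S=>[S]=>[SS]=>[[S]S]=>[[SS]S]=>[[SSS]S]=>[[SSSS]S]=>[[[S]SSS]S]=>[[[[]]SSS]S]=>[[[[]][]SS]S]=>[[[[]][][]S]S]=>[[[[]][][][]]S]=>[[[[]][][][]][]]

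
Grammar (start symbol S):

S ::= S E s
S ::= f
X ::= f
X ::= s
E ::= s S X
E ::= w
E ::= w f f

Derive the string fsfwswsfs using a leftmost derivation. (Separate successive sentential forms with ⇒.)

S ⇒ SEs   [S ::= S E s]
SEs ⇒ fEs   [S ::= f]
fEs ⇒ fsSXs   [E ::= s S X]
fsSXs ⇒ fsSEsXs   [S ::= S E s]
fsSEsXs ⇒ fsSEsEsXs   [S ::= S E s]
fsSEsEsXs ⇒ fsfEsEsXs   [S ::= f]
fsfEsEsXs ⇒ fsfwsEsXs   [E ::= w]
fsfwsEsXs ⇒ fsfwswsXs   [E ::= w]
fsfwswsXs ⇒ fsfwswsfs   [X ::= f]

S ⇒ SEs ⇒ fEs ⇒ fsSXs ⇒ fsSEsXs ⇒ fsSEsEsXs ⇒ fsfEsEsXs ⇒ fsfwsEsXs ⇒ fsfwswsXs ⇒ fsfwswsfs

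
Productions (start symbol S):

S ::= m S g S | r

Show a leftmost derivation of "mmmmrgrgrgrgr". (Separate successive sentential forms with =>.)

S => mSgS => mmSgSgS => mmmSgSgSgS => mmmmSgSgSgSgS => mmmmrgSgSgSgS => mmmmrgrgSgSgS => mmmmrgrgrgSgS => mmmmrgrgrgrgS => mmmmrgrgrgrgr

S => mSgS   [S ::= m S g S]
mSgS => mmSgSgS   [S ::= m S g S]
mmSgSgS => mmmSgSgSgS   [S ::= m S g S]
mmmSgSgSgS => mmmmSgSgSgSgS   [S ::= m S g S]
mmmmSgSgSgSgS => mmmmrgSgSgSgS   [S ::= r]
mmmmrgSgSgSgS => mmmmrgrgSgSgS   [S ::= r]
mmmmrgrgSgSgS => mmmmrgrgrgSgS   [S ::= r]
mmmmrgrgrgSgS => mmmmrgrgrgrgS   [S ::= r]
mmmmrgrgrgrgS => mmmmrgrgrgrgr   [S ::= r]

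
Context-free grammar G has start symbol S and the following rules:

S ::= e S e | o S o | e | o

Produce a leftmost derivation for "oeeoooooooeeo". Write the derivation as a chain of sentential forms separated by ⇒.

S ⇒ oSo   [S ::= o S o]
oSo ⇒ oeSeo   [S ::= e S e]
oeSeo ⇒ oeeSeeo   [S ::= e S e]
oeeSeeo ⇒ oeeoSoeeo   [S ::= o S o]
oeeoSoeeo ⇒ oeeooSooeeo   [S ::= o S o]
oeeooSooeeo ⇒ oeeoooSoooeeo   [S ::= o S o]
oeeoooSoooeeo ⇒ oeeoooooooeeo   [S ::= o]

S ⇒ oSo ⇒ oeSeo ⇒ oeeSeeo ⇒ oeeoSoeeo ⇒ oeeooSooeeo ⇒ oeeoooSoooeeo ⇒ oeeoooooooeeo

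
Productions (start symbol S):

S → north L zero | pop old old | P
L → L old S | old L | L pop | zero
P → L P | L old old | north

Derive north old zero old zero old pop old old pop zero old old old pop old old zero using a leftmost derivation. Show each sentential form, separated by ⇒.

S ⇒ north L zero ⇒ north L old S zero ⇒ north L old S old S zero ⇒ north old L old S old S zero ⇒ north old zero old S old S zero ⇒ north old zero old P old S zero ⇒ north old zero old L P old S zero ⇒ north old zero old L pop P old S zero ⇒ north old zero old L old S pop P old S zero ⇒ north old zero old zero old S pop P old S zero ⇒ north old zero old zero old pop old old pop P old S zero ⇒ north old zero old zero old pop old old pop L old old old S zero ⇒ north old zero old zero old pop old old pop zero old old old S zero ⇒ north old zero old zero old pop old old pop zero old old old pop old old zero

S ⇒ north L zero   [S → north L zero]
north L zero ⇒ north L old S zero   [L → L old S]
north L old S zero ⇒ north L old S old S zero   [L → L old S]
north L old S old S zero ⇒ north old L old S old S zero   [L → old L]
north old L old S old S zero ⇒ north old zero old S old S zero   [L → zero]
north old zero old S old S zero ⇒ north old zero old P old S zero   [S → P]
north old zero old P old S zero ⇒ north old zero old L P old S zero   [P → L P]
north old zero old L P old S zero ⇒ north old zero old L pop P old S zero   [L → L pop]
north old zero old L pop P old S zero ⇒ north old zero old L old S pop P old S zero   [L → L old S]
north old zero old L old S pop P old S zero ⇒ north old zero old zero old S pop P old S zero   [L → zero]
north old zero old zero old S pop P old S zero ⇒ north old zero old zero old pop old old pop P old S zero   [S → pop old old]
north old zero old zero old pop old old pop P old S zero ⇒ north old zero old zero old pop old old pop L old old old S zero   [P → L old old]
north old zero old zero old pop old old pop L old old old S zero ⇒ north old zero old zero old pop old old pop zero old old old S zero   [L → zero]
north old zero old zero old pop old old pop zero old old old S zero ⇒ north old zero old zero old pop old old pop zero old old old pop old old zero   [S → pop old old]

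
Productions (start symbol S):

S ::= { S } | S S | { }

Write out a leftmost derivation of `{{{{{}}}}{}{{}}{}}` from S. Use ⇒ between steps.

S ⇒ {S} ⇒ {SS} ⇒ {SSS} ⇒ {SSSS} ⇒ {{S}SSS} ⇒ {{{S}}SSS} ⇒ {{{{S}}}SSS} ⇒ {{{{{}}}}SSS} ⇒ {{{{{}}}}{}SS} ⇒ {{{{{}}}}{}{S}S} ⇒ {{{{{}}}}{}{{}}S} ⇒ {{{{{}}}}{}{{}}{}}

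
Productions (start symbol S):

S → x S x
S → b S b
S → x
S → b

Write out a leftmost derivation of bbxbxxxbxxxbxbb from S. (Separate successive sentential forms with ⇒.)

S ⇒ bSb ⇒ bbSbb ⇒ bbxSxbb ⇒ bbxbSbxbb ⇒ bbxbxSxbxbb ⇒ bbxbxxSxxbxbb ⇒ bbxbxxxSxxxbxbb ⇒ bbxbxxxbxxxbxbb

S ⇒ bSb   [S → b S b]
bSb ⇒ bbSbb   [S → b S b]
bbSbb ⇒ bbxSxbb   [S → x S x]
bbxSxbb ⇒ bbxbSbxbb   [S → b S b]
bbxbSbxbb ⇒ bbxbxSxbxbb   [S → x S x]
bbxbxSxbxbb ⇒ bbxbxxSxxbxbb   [S → x S x]
bbxbxxSxxbxbb ⇒ bbxbxxxSxxxbxbb   [S → x S x]
bbxbxxxSxxxbxbb ⇒ bbxbxxxbxxxbxbb   [S → b]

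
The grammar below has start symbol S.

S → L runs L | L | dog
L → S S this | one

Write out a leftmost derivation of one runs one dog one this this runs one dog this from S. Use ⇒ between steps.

S ⇒ L ⇒ S S this ⇒ L runs L S this ⇒ S S this runs L S this ⇒ L runs L S this runs L S this ⇒ one runs L S this runs L S this ⇒ one runs one S this runs L S this ⇒ one runs one L this runs L S this ⇒ one runs one S S this this runs L S this ⇒ one runs one dog S this this runs L S this ⇒ one runs one dog L this this runs L S this ⇒ one runs one dog one this this runs L S this ⇒ one runs one dog one this this runs one S this ⇒ one runs one dog one this this runs one dog this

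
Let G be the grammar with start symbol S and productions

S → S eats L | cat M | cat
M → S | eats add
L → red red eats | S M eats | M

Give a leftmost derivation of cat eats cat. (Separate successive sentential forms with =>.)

S => S eats L => cat eats L => cat eats M => cat eats S => cat eats cat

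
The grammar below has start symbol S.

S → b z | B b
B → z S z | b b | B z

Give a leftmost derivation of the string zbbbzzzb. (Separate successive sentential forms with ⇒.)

S ⇒ Bb ⇒ Bzb ⇒ Bzzb ⇒ zSzzzb ⇒ zBbzzzb ⇒ zbbbzzzb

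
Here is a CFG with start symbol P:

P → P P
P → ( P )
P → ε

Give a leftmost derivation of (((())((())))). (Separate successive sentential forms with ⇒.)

P⇒(P)⇒((P))⇒((PP))⇒(((P)P))⇒((((P))P))⇒(((())P))⇒(((())PP))⇒(((())(P)P))⇒(((())((P))P))⇒(((())(((P)))P))⇒(((())((()))P))⇒(((())((()))))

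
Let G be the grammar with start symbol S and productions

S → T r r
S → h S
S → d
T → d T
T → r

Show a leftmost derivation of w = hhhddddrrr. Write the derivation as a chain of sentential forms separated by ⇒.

S ⇒ hS   [S → h S]
hS ⇒ hhS   [S → h S]
hhS ⇒ hhhS   [S → h S]
hhhS ⇒ hhhTrr   [S → T r r]
hhhTrr ⇒ hhhdTrr   [T → d T]
hhhdTrr ⇒ hhhddTrr   [T → d T]
hhhddTrr ⇒ hhhdddTrr   [T → d T]
hhhdddTrr ⇒ hhhddddTrr   [T → d T]
hhhddddTrr ⇒ hhhddddrrr   [T → r]

S ⇒ hS ⇒ hhS ⇒ hhhS ⇒ hhhTrr ⇒ hhhdTrr ⇒ hhhddTrr ⇒ hhhdddTrr ⇒ hhhddddTrr ⇒ hhhddddrrr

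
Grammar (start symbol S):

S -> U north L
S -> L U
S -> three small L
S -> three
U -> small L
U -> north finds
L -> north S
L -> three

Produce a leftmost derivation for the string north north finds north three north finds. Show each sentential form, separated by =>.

S => L U => north S U => north U north L U => north north finds north L U => north north finds north three U => north north finds north three north finds

S => L U   [S -> L U]
L U => north S U   [L -> north S]
north S U => north U north L U   [S -> U north L]
north U north L U => north north finds north L U   [U -> north finds]
north north finds north L U => north north finds north three U   [L -> three]
north north finds north three U => north north finds north three north finds   [U -> north finds]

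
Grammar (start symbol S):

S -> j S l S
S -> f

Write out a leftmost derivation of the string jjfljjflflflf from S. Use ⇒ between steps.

S ⇒ jSlS ⇒ jjSlSlS ⇒ jjflSlS ⇒ jjfljSlSlS ⇒ jjfljjSlSlSlS ⇒ jjfljjflSlSlS ⇒ jjfljjflflSlS ⇒ jjfljjflflflS ⇒ jjfljjflflflf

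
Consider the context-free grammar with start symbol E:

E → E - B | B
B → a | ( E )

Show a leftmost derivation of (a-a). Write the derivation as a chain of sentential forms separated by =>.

E=>B=>(E)=>(E-B)=>(B-B)=>(a-B)=>(a-a)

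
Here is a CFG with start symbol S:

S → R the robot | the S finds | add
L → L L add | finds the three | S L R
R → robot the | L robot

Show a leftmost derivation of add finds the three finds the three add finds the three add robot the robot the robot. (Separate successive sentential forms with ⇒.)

S ⇒ R the robot ⇒ L robot the robot ⇒ S L R robot the robot ⇒ add L R robot the robot ⇒ add L L add R robot the robot ⇒ add L L add L add R robot the robot ⇒ add finds the three L add L add R robot the robot ⇒ add finds the three finds the three add L add R robot the robot ⇒ add finds the three finds the three add finds the three add R robot the robot ⇒ add finds the three finds the three add finds the three add robot the robot the robot

S ⇒ R the robot   [S → R the robot]
R the robot ⇒ L robot the robot   [R → L robot]
L robot the robot ⇒ S L R robot the robot   [L → S L R]
S L R robot the robot ⇒ add L R robot the robot   [S → add]
add L R robot the robot ⇒ add L L add R robot the robot   [L → L L add]
add L L add R robot the robot ⇒ add L L add L add R robot the robot   [L → L L add]
add L L add L add R robot the robot ⇒ add finds the three L add L add R robot the robot   [L → finds the three]
add finds the three L add L add R robot the robot ⇒ add finds the three finds the three add L add R robot the robot   [L → finds the three]
add finds the three finds the three add L add R robot the robot ⇒ add finds the three finds the three add finds the three add R robot the robot   [L → finds the three]
add finds the three finds the three add finds the three add R robot the robot ⇒ add finds the three finds the three add finds the three add robot the robot the robot   [R → robot the]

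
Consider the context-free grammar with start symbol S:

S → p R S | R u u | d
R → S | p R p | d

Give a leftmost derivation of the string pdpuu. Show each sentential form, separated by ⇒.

S ⇒ Ruu   [S → R u u]
Ruu ⇒ pRpuu   [R → p R p]
pRpuu ⇒ pdpuu   [R → d]

S ⇒ Ruu ⇒ pRpuu ⇒ pdpuu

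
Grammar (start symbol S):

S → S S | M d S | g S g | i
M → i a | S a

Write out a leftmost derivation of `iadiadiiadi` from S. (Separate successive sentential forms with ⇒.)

S⇒MdS⇒SadS⇒MdSadS⇒iadSadS⇒iadMdSadS⇒iadiadSadS⇒iadiadSSadS⇒iadiadiSadS⇒iadiadiiadS⇒iadiadiiadi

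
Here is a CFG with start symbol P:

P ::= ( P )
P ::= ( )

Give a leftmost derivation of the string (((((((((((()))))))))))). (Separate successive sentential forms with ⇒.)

P ⇒ (P) ⇒ ((P)) ⇒ (((P))) ⇒ ((((P)))) ⇒ (((((P))))) ⇒ ((((((P)))))) ⇒ (((((((P))))))) ⇒ ((((((((P)))))))) ⇒ (((((((((P))))))))) ⇒ ((((((((((P)))))))))) ⇒ (((((((((((P))))))))))) ⇒ (((((((((((())))))))))))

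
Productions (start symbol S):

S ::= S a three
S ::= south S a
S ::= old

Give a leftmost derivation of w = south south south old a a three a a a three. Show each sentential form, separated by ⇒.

S ⇒ S a three   [S ::= S a three]
S a three ⇒ south S a a three   [S ::= south S a]
south S a a three ⇒ south south S a a a three   [S ::= south S a]
south south S a a a three ⇒ south south S a three a a a three   [S ::= S a three]
south south S a three a a a three ⇒ south south south S a a three a a a three   [S ::= south S a]
south south south S a a three a a a three ⇒ south south south old a a three a a a three   [S ::= old]

S ⇒ S a three ⇒ south S a a three ⇒ south south S a a a three ⇒ south south S a three a a a three ⇒ south south south S a a three a a a three ⇒ south south south old a a three a a a three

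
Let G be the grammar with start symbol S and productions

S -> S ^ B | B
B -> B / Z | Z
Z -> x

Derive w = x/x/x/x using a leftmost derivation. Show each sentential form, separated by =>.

S => B   [S -> B]
B => B/Z   [B -> B / Z]
B/Z => B/Z/Z   [B -> B / Z]
B/Z/Z => B/Z/Z/Z   [B -> B / Z]
B/Z/Z/Z => Z/Z/Z/Z   [B -> Z]
Z/Z/Z/Z => x/Z/Z/Z   [Z -> x]
x/Z/Z/Z => x/x/Z/Z   [Z -> x]
x/x/Z/Z => x/x/x/Z   [Z -> x]
x/x/x/Z => x/x/x/x   [Z -> x]

S=>B=>B/Z=>B/Z/Z=>B/Z/Z/Z=>Z/Z/Z/Z=>x/Z/Z/Z=>x/x/Z/Z=>x/x/x/Z=>x/x/x/x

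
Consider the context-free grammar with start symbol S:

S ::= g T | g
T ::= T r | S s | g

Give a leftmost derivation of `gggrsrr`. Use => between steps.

S => gT   [S ::= g T]
gT => gTr   [T ::= T r]
gTr => gTrr   [T ::= T r]
gTrr => gSsrr   [T ::= S s]
gSsrr => ggTsrr   [S ::= g T]
ggTsrr => ggTrsrr   [T ::= T r]
ggTrsrr => gggrsrr   [T ::= g]

S=>gT=>gTr=>gTrr=>gSsrr=>ggTsrr=>ggTrsrr=>gggrsrr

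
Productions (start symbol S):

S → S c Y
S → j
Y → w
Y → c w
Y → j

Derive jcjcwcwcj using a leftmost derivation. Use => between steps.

S=>ScY=>ScYcY=>ScYcYcY=>ScYcYcYcY=>jcYcYcYcY=>jcjcYcYcY=>jcjcwcYcY=>jcjcwcwcY=>jcjcwcwcj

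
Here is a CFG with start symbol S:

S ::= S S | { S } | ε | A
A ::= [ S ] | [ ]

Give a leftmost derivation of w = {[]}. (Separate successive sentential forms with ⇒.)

S ⇒ {S} ⇒ {A} ⇒ {[S]} ⇒ {[]}

S ⇒ {S}   [S ::= { S }]
{S} ⇒ {A}   [S ::= A]
{A} ⇒ {[S]}   [A ::= [ S ]]
{[S]} ⇒ {[]}   [S ::= ε]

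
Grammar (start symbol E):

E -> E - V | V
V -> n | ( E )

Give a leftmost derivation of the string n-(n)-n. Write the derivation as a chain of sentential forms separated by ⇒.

E ⇒ E-V   [E -> E - V]
E-V ⇒ E-V-V   [E -> E - V]
E-V-V ⇒ V-V-V   [E -> V]
V-V-V ⇒ n-V-V   [V -> n]
n-V-V ⇒ n-(E)-V   [V -> ( E )]
n-(E)-V ⇒ n-(V)-V   [E -> V]
n-(V)-V ⇒ n-(n)-V   [V -> n]
n-(n)-V ⇒ n-(n)-n   [V -> n]

E⇒E-V⇒E-V-V⇒V-V-V⇒n-V-V⇒n-(E)-V⇒n-(V)-V⇒n-(n)-V⇒n-(n)-n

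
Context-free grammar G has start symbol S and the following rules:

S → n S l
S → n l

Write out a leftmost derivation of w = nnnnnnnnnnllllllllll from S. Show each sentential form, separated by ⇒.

S ⇒ nSl ⇒ nnSll ⇒ nnnSlll ⇒ nnnnSllll ⇒ nnnnnSlllll ⇒ nnnnnnSllllll ⇒ nnnnnnnSlllllll ⇒ nnnnnnnnSllllllll ⇒ nnnnnnnnnSlllllllll ⇒ nnnnnnnnnnllllllllll

S ⇒ nSl   [S → n S l]
nSl ⇒ nnSll   [S → n S l]
nnSll ⇒ nnnSlll   [S → n S l]
nnnSlll ⇒ nnnnSllll   [S → n S l]
nnnnSllll ⇒ nnnnnSlllll   [S → n S l]
nnnnnSlllll ⇒ nnnnnnSllllll   [S → n S l]
nnnnnnSllllll ⇒ nnnnnnnSlllllll   [S → n S l]
nnnnnnnSlllllll ⇒ nnnnnnnnSllllllll   [S → n S l]
nnnnnnnnSllllllll ⇒ nnnnnnnnnSlllllllll   [S → n S l]
nnnnnnnnnSlllllllll ⇒ nnnnnnnnnnllllllllll   [S → n l]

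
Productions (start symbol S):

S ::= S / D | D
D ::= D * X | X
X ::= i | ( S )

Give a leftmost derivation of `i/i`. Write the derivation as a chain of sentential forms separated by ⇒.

S ⇒ S/D   [S ::= S / D]
S/D ⇒ D/D   [S ::= D]
D/D ⇒ X/D   [D ::= X]
X/D ⇒ i/D   [X ::= i]
i/D ⇒ i/X   [D ::= X]
i/X ⇒ i/i   [X ::= i]

S ⇒ S/D ⇒ D/D ⇒ X/D ⇒ i/D ⇒ i/X ⇒ i/i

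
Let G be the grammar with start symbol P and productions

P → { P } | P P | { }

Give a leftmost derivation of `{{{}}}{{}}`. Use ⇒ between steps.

P ⇒ PP ⇒ {P}P ⇒ {{P}}P ⇒ {{{}}}P ⇒ {{{}}}{P} ⇒ {{{}}}{{}}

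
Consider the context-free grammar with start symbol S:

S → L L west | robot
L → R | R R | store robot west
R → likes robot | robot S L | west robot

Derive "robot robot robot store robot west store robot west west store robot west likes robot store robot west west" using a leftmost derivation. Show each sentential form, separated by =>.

S => L L west => R R L west => robot S L R L west => robot L L west L R L west => robot R L west L R L west => robot robot S L L west L R L west => robot robot robot L L west L R L west => robot robot robot store robot west L west L R L west => robot robot robot store robot west store robot west west L R L west => robot robot robot store robot west store robot west west store robot west R L west => robot robot robot store robot west store robot west west store robot west likes robot L west => robot robot robot store robot west store robot west west store robot west likes robot store robot west west

S => L L west   [S → L L west]
L L west => R R L west   [L → R R]
R R L west => robot S L R L west   [R → robot S L]
robot S L R L west => robot L L west L R L west   [S → L L west]
robot L L west L R L west => robot R L west L R L west   [L → R]
robot R L west L R L west => robot robot S L L west L R L west   [R → robot S L]
robot robot S L L west L R L west => robot robot robot L L west L R L west   [S → robot]
robot robot robot L L west L R L west => robot robot robot store robot west L west L R L west   [L → store robot west]
robot robot robot store robot west L west L R L west => robot robot robot store robot west store robot west west L R L west   [L → store robot west]
robot robot robot store robot west store robot west west L R L west => robot robot robot store robot west store robot west west store robot west R L west   [L → store robot west]
robot robot robot store robot west store robot west west store robot west R L west => robot robot robot store robot west store robot west west store robot west likes robot L west   [R → likes robot]
robot robot robot store robot west store robot west west store robot west likes robot L west => robot robot robot store robot west store robot west west store robot west likes robot store robot west west   [L → store robot west]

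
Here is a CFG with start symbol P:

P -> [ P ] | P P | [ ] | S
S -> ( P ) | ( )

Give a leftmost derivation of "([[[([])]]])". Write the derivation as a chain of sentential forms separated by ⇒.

P ⇒ S ⇒ (P) ⇒ ([P]) ⇒ ([[P]]) ⇒ ([[[P]]]) ⇒ ([[[S]]]) ⇒ ([[[(P)]]]) ⇒ ([[[([])]]])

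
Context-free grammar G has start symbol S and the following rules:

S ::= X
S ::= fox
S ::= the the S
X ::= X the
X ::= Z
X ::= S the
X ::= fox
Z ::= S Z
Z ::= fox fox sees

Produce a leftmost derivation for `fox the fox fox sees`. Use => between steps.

S => X => Z => S Z => X Z => S the Z => X the Z => fox the Z => fox the fox fox sees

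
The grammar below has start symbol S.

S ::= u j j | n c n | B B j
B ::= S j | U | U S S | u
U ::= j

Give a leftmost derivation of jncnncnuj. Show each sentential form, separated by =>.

S => BBj => USSBj => jSSBj => jncnSBj => jncnncnBj => jncnncnuj

S => BBj   [S ::= B B j]
BBj => USSBj   [B ::= U S S]
USSBj => jSSBj   [U ::= j]
jSSBj => jncnSBj   [S ::= n c n]
jncnSBj => jncnncnBj   [S ::= n c n]
jncnncnBj => jncnncnuj   [B ::= u]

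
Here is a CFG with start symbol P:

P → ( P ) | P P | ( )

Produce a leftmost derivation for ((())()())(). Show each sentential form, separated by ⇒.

P ⇒ PP ⇒ (P)P ⇒ (PP)P ⇒ ((P)P)P ⇒ ((())P)P ⇒ ((())PP)P ⇒ ((())()P)P ⇒ ((())()())P ⇒ ((())()())()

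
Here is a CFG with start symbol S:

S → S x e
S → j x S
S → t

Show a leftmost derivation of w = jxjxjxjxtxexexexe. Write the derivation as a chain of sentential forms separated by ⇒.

S ⇒ jxS   [S → j x S]
jxS ⇒ jxjxS   [S → j x S]
jxjxS ⇒ jxjxjxS   [S → j x S]
jxjxjxS ⇒ jxjxjxSxe   [S → S x e]
jxjxjxSxe ⇒ jxjxjxSxexe   [S → S x e]
jxjxjxSxexe ⇒ jxjxjxjxSxexe   [S → j x S]
jxjxjxjxSxexe ⇒ jxjxjxjxSxexexe   [S → S x e]
jxjxjxjxSxexexe ⇒ jxjxjxjxSxexexexe   [S → S x e]
jxjxjxjxSxexexexe ⇒ jxjxjxjxtxexexexe   [S → t]

S⇒jxS⇒jxjxS⇒jxjxjxS⇒jxjxjxSxe⇒jxjxjxSxexe⇒jxjxjxjxSxexe⇒jxjxjxjxSxexexe⇒jxjxjxjxSxexexexe⇒jxjxjxjxtxexexexe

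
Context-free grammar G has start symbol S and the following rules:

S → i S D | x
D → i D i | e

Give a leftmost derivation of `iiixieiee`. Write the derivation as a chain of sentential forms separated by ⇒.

S⇒iSD⇒iiSDD⇒iiiSDDD⇒iiixDDD⇒iiixiDiDD⇒iiixieiDD⇒iiixieieD⇒iiixieiee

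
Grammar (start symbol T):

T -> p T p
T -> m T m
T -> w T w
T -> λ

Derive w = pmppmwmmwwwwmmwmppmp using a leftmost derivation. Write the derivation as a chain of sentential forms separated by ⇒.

T ⇒ pTp ⇒ pmTmp ⇒ pmpTpmp ⇒ pmppTppmp ⇒ pmppmTmppmp ⇒ pmppmwTwmppmp ⇒ pmppmwmTmwmppmp ⇒ pmppmwmmTmmwmppmp ⇒ pmppmwmmwTwmmwmppmp ⇒ pmppmwmmwwTwwmmwmppmp ⇒ pmppmwmmwwwwmmwmppmp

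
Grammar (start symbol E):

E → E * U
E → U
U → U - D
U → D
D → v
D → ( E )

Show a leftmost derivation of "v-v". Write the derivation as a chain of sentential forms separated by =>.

E => U   [E → U]
U => U-D   [U → U - D]
U-D => D-D   [U → D]
D-D => v-D   [D → v]
v-D => v-v   [D → v]

E => U => U-D => D-D => v-D => v-v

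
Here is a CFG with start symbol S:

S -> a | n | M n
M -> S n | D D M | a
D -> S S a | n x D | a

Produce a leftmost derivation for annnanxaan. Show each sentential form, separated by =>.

S=>Mn=>DDMn=>SSaDMn=>aSaDMn=>aMnaDMn=>aSnnaDMn=>annnaDMn=>annnanxDMn=>annnanxaMn=>annnanxaan

S => Mn   [S -> M n]
Mn => DDMn   [M -> D D M]
DDMn => SSaDMn   [D -> S S a]
SSaDMn => aSaDMn   [S -> a]
aSaDMn => aMnaDMn   [S -> M n]
aMnaDMn => aSnnaDMn   [M -> S n]
aSnnaDMn => annnaDMn   [S -> n]
annnaDMn => annnanxDMn   [D -> n x D]
annnanxDMn => annnanxaMn   [D -> a]
annnanxaMn => annnanxaan   [M -> a]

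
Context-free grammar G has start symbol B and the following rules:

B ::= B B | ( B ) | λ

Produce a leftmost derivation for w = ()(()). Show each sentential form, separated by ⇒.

B ⇒ BB   [B ::= B B]
BB ⇒ BBB   [B ::= B B]
BBB ⇒ (B)BB   [B ::= ( B )]
(B)BB ⇒ ()BB   [B ::= λ]
()BB ⇒ ()BBB   [B ::= B B]
()BBB ⇒ ()(B)BB   [B ::= ( B )]
()(B)BB ⇒ ()((B))BB   [B ::= ( B )]
()((B))BB ⇒ ()(())BB   [B ::= λ]
()(())BB ⇒ ()(())B   [B ::= λ]
()(())B ⇒ ()(())   [B ::= λ]

B ⇒ BB ⇒ BBB ⇒ (B)BB ⇒ ()BB ⇒ ()BBB ⇒ ()(B)BB ⇒ ()((B))BB ⇒ ()(())BB ⇒ ()(())B ⇒ ()(())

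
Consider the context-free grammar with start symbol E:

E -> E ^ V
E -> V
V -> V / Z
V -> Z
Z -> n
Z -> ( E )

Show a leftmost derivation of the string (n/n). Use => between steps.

E=>V=>Z=>(E)=>(V)=>(V/Z)=>(Z/Z)=>(n/Z)=>(n/n)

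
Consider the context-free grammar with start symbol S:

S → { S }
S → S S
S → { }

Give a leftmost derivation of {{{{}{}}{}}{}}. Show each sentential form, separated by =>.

S => {S} => {SS} => {{S}S} => {{SS}S} => {{{S}S}S} => {{{SS}S}S} => {{{{}S}S}S} => {{{{}{}}S}S} => {{{{}{}}{}}S} => {{{{}{}}{}}{}}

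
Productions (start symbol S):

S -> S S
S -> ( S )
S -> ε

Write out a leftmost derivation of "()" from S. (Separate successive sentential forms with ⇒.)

S ⇒ SS   [S -> S S]
SS ⇒ SSS   [S -> S S]
SSS ⇒ SSSS   [S -> S S]
SSSS ⇒ SSSSS   [S -> S S]
SSSSS ⇒ SSSSSS   [S -> S S]
SSSSSS ⇒ (S)SSSSS   [S -> ( S )]
(S)SSSSS ⇒ ()SSSSS   [S -> ε]
()SSSSS ⇒ ()SSSS   [S -> ε]
()SSSS ⇒ ()SSS   [S -> ε]
()SSS ⇒ ()SS   [S -> ε]
()SS ⇒ ()S   [S -> ε]
()S ⇒ ()   [S -> ε]

S ⇒ SS ⇒ SSS ⇒ SSSS ⇒ SSSSS ⇒ SSSSSS ⇒ (S)SSSSS ⇒ ()SSSSS ⇒ ()SSSS ⇒ ()SSS ⇒ ()SS ⇒ ()S ⇒ ()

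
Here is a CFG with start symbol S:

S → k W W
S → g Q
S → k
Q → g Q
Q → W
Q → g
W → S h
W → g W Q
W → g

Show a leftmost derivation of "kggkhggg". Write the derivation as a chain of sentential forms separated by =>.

S => kWW => kgWQW => kggWQQW => kggShQQW => kggkhQQW => kggkhWQW => kggkhgQW => kggkhggW => kggkhggg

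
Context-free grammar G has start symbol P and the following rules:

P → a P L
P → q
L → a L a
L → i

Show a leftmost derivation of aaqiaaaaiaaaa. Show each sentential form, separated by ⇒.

P ⇒ aPL ⇒ aaPLL ⇒ aaqLL ⇒ aaqiL ⇒ aaqiaLa ⇒ aaqiaaLaa ⇒ aaqiaaaLaaa ⇒ aaqiaaaaLaaaa ⇒ aaqiaaaaiaaaa

P ⇒ aPL   [P → a P L]
aPL ⇒ aaPLL   [P → a P L]
aaPLL ⇒ aaqLL   [P → q]
aaqLL ⇒ aaqiL   [L → i]
aaqiL ⇒ aaqiaLa   [L → a L a]
aaqiaLa ⇒ aaqiaaLaa   [L → a L a]
aaqiaaLaa ⇒ aaqiaaaLaaa   [L → a L a]
aaqiaaaLaaa ⇒ aaqiaaaaLaaaa   [L → a L a]
aaqiaaaaLaaaa ⇒ aaqiaaaaiaaaa   [L → i]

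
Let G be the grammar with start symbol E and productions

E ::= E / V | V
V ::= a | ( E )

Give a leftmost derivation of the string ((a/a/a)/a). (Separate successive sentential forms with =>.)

E => V => (E) => (E/V) => (V/V) => ((E)/V) => ((E/V)/V) => ((E/V/V)/V) => ((V/V/V)/V) => ((a/V/V)/V) => ((a/a/V)/V) => ((a/a/a)/V) => ((a/a/a)/a)

E => V   [E ::= V]
V => (E)   [V ::= ( E )]
(E) => (E/V)   [E ::= E / V]
(E/V) => (V/V)   [E ::= V]
(V/V) => ((E)/V)   [V ::= ( E )]
((E)/V) => ((E/V)/V)   [E ::= E / V]
((E/V)/V) => ((E/V/V)/V)   [E ::= E / V]
((E/V/V)/V) => ((V/V/V)/V)   [E ::= V]
((V/V/V)/V) => ((a/V/V)/V)   [V ::= a]
((a/V/V)/V) => ((a/a/V)/V)   [V ::= a]
((a/a/V)/V) => ((a/a/a)/V)   [V ::= a]
((a/a/a)/V) => ((a/a/a)/a)   [V ::= a]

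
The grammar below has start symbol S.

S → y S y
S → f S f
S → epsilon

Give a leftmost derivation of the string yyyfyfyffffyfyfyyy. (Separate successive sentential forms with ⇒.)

S ⇒ ySy ⇒ yySyy ⇒ yyySyyy ⇒ yyyfSfyyy ⇒ yyyfySyfyyy ⇒ yyyfyfSfyfyyy ⇒ yyyfyfySyfyfyyy ⇒ yyyfyfyfSfyfyfyyy ⇒ yyyfyfyffSffyfyfyyy ⇒ yyyfyfyffffyfyfyyy

S ⇒ ySy   [S → y S y]
ySy ⇒ yySyy   [S → y S y]
yySyy ⇒ yyySyyy   [S → y S y]
yyySyyy ⇒ yyyfSfyyy   [S → f S f]
yyyfSfyyy ⇒ yyyfySyfyyy   [S → y S y]
yyyfySyfyyy ⇒ yyyfyfSfyfyyy   [S → f S f]
yyyfyfSfyfyyy ⇒ yyyfyfySyfyfyyy   [S → y S y]
yyyfyfySyfyfyyy ⇒ yyyfyfyfSfyfyfyyy   [S → f S f]
yyyfyfyfSfyfyfyyy ⇒ yyyfyfyffSffyfyfyyy   [S → f S f]
yyyfyfyffSffyfyfyyy ⇒ yyyfyfyffffyfyfyyy   [S → epsilon]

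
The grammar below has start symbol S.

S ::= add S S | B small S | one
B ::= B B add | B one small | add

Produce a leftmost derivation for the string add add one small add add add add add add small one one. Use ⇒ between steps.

S ⇒ add S S ⇒ add B small S S ⇒ add B B add small S S ⇒ add B B add B add small S S ⇒ add B B add B add B add small S S ⇒ add B one small B add B add B add small S S ⇒ add add one small B add B add B add small S S ⇒ add add one small add add B add B add small S S ⇒ add add one small add add add add B add small S S ⇒ add add one small add add add add add add small S S ⇒ add add one small add add add add add add small one S ⇒ add add one small add add add add add add small one one

S ⇒ add S S   [S ::= add S S]
add S S ⇒ add B small S S   [S ::= B small S]
add B small S S ⇒ add B B add small S S   [B ::= B B add]
add B B add small S S ⇒ add B B add B add small S S   [B ::= B B add]
add B B add B add small S S ⇒ add B B add B add B add small S S   [B ::= B B add]
add B B add B add B add small S S ⇒ add B one small B add B add B add small S S   [B ::= B one small]
add B one small B add B add B add small S S ⇒ add add one small B add B add B add small S S   [B ::= add]
add add one small B add B add B add small S S ⇒ add add one small add add B add B add small S S   [B ::= add]
add add one small add add B add B add small S S ⇒ add add one small add add add add B add small S S   [B ::= add]
add add one small add add add add B add small S S ⇒ add add one small add add add add add add small S S   [B ::= add]
add add one small add add add add add add small S S ⇒ add add one small add add add add add add small one S   [S ::= one]
add add one small add add add add add add small one S ⇒ add add one small add add add add add add small one one   [S ::= one]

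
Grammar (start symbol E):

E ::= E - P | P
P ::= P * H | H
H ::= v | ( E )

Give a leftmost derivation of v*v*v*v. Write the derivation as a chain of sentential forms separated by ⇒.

E⇒P⇒P*H⇒P*H*H⇒P*H*H*H⇒H*H*H*H⇒v*H*H*H⇒v*v*H*H⇒v*v*v*H⇒v*v*v*v

E ⇒ P   [E ::= P]
P ⇒ P*H   [P ::= P * H]
P*H ⇒ P*H*H   [P ::= P * H]
P*H*H ⇒ P*H*H*H   [P ::= P * H]
P*H*H*H ⇒ H*H*H*H   [P ::= H]
H*H*H*H ⇒ v*H*H*H   [H ::= v]
v*H*H*H ⇒ v*v*H*H   [H ::= v]
v*v*H*H ⇒ v*v*v*H   [H ::= v]
v*v*v*H ⇒ v*v*v*v   [H ::= v]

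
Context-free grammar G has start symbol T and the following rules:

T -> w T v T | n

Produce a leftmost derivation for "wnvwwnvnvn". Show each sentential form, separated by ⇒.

T ⇒ wTvT   [T -> w T v T]
wTvT ⇒ wnvT   [T -> n]
wnvT ⇒ wnvwTvT   [T -> w T v T]
wnvwTvT ⇒ wnvwwTvTvT   [T -> w T v T]
wnvwwTvTvT ⇒ wnvwwnvTvT   [T -> n]
wnvwwnvTvT ⇒ wnvwwnvnvT   [T -> n]
wnvwwnvnvT ⇒ wnvwwnvnvn   [T -> n]

T⇒wTvT⇒wnvT⇒wnvwTvT⇒wnvwwTvTvT⇒wnvwwnvTvT⇒wnvwwnvnvT⇒wnvwwnvnvn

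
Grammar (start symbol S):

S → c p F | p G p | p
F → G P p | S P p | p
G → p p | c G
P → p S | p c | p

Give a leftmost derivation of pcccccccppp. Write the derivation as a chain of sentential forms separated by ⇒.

S⇒pGp⇒pcGp⇒pccGp⇒pcccGp⇒pccccGp⇒pcccccGp⇒pccccccGp⇒pcccccccGp⇒pcccccccppp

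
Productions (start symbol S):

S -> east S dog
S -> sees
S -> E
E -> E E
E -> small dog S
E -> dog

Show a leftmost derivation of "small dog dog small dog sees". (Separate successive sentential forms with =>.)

S => E => small dog S => small dog E => small dog E E => small dog dog E => small dog dog small dog S => small dog dog small dog sees

S => E   [S -> E]
E => small dog S   [E -> small dog S]
small dog S => small dog E   [S -> E]
small dog E => small dog E E   [E -> E E]
small dog E E => small dog dog E   [E -> dog]
small dog dog E => small dog dog small dog S   [E -> small dog S]
small dog dog small dog S => small dog dog small dog sees   [S -> sees]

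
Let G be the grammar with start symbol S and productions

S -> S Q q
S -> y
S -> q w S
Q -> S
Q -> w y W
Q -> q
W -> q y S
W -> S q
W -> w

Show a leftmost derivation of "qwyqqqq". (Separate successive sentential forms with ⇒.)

S ⇒ SQq   [S -> S Q q]
SQq ⇒ qwSQq   [S -> q w S]
qwSQq ⇒ qwSQqQq   [S -> S Q q]
qwSQqQq ⇒ qwyQqQq   [S -> y]
qwyQqQq ⇒ qwyqqQq   [Q -> q]
qwyqqQq ⇒ qwyqqqq   [Q -> q]

S ⇒ SQq ⇒ qwSQq ⇒ qwSQqQq ⇒ qwyQqQq ⇒ qwyqqQq ⇒ qwyqqqq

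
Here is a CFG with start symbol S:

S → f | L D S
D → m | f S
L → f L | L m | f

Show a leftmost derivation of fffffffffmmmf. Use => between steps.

S => LDS => LmDS => LmmDS => fLmmDS => ffLmmDS => fffLmmDS => ffffLmmDS => fffffLmmDS => ffffffLmmDS => fffffffLmmDS => ffffffffLmmDS => fffffffffmmDS => fffffffffmmmS => fffffffffmmmf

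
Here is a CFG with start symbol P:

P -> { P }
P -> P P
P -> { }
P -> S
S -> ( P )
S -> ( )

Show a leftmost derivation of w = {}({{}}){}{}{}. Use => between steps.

P => PP => {}P => {}PP => {}PPP => {}SPP => {}(P)PP => {}({P})PP => {}({{}})PP => {}({{}}){}P => {}({{}}){}PP => {}({{}}){}{}P => {}({{}}){}{}{}

P => PP   [P -> P P]
PP => {}P   [P -> { }]
{}P => {}PP   [P -> P P]
{}PP => {}PPP   [P -> P P]
{}PPP => {}SPP   [P -> S]
{}SPP => {}(P)PP   [S -> ( P )]
{}(P)PP => {}({P})PP   [P -> { P }]
{}({P})PP => {}({{}})PP   [P -> { }]
{}({{}})PP => {}({{}}){}P   [P -> { }]
{}({{}}){}P => {}({{}}){}PP   [P -> P P]
{}({{}}){}PP => {}({{}}){}{}P   [P -> { }]
{}({{}}){}{}P => {}({{}}){}{}{}   [P -> { }]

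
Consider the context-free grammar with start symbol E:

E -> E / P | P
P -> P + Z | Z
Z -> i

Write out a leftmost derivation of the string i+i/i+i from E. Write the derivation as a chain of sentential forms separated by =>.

E=>E/P=>P/P=>P+Z/P=>Z+Z/P=>i+Z/P=>i+i/P=>i+i/P+Z=>i+i/Z+Z=>i+i/i+Z=>i+i/i+i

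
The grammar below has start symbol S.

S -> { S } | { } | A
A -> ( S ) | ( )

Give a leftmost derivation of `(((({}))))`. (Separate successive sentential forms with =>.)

S => A   [S -> A]
A => (S)   [A -> ( S )]
(S) => (A)   [S -> A]
(A) => ((S))   [A -> ( S )]
((S)) => ((A))   [S -> A]
((A)) => (((S)))   [A -> ( S )]
(((S))) => (((A)))   [S -> A]
(((A))) => ((((S))))   [A -> ( S )]
((((S)))) => (((({}))))   [S -> { }]

S => A => (S) => (A) => ((S)) => ((A)) => (((S))) => (((A))) => ((((S)))) => (((({}))))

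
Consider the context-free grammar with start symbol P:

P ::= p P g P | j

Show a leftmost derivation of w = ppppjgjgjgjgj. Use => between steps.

P => pPgP => ppPgPgP => pppPgPgPgP => ppppPgPgPgPgP => ppppjgPgPgPgP => ppppjgjgPgPgP => ppppjgjgjgPgP => ppppjgjgjgjgP => ppppjgjgjgjgj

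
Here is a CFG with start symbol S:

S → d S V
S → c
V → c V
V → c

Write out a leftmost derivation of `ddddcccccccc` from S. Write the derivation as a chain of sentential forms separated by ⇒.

S ⇒ dSV   [S → d S V]
dSV ⇒ ddSVV   [S → d S V]
ddSVV ⇒ dddSVVV   [S → d S V]
dddSVVV ⇒ ddddSVVVV   [S → d S V]
ddddSVVVV ⇒ ddddcVVVV   [S → c]
ddddcVVVV ⇒ ddddccVVVV   [V → c V]
ddddccVVVV ⇒ ddddcccVVVV   [V → c V]
ddddcccVVVV ⇒ ddddccccVVV   [V → c]
ddddccccVVV ⇒ ddddcccccVV   [V → c]
ddddcccccVV ⇒ ddddccccccV   [V → c]
ddddccccccV ⇒ ddddcccccccV   [V → c V]
ddddcccccccV ⇒ ddddcccccccc   [V → c]

S ⇒ dSV ⇒ ddSVV ⇒ dddSVVV ⇒ ddddSVVVV ⇒ ddddcVVVV ⇒ ddddccVVVV ⇒ ddddcccVVVV ⇒ ddddccccVVV ⇒ ddddcccccVV ⇒ ddddccccccV ⇒ ddddcccccccV ⇒ ddddcccccccc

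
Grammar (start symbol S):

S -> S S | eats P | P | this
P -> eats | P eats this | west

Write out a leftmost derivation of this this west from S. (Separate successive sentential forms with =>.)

S => S S   [S -> S S]
S S => S S S   [S -> S S]
S S S => this S S   [S -> this]
this S S => this this S   [S -> this]
this this S => this this P   [S -> P]
this this P => this this west   [P -> west]

S => S S => S S S => this S S => this this S => this this P => this this west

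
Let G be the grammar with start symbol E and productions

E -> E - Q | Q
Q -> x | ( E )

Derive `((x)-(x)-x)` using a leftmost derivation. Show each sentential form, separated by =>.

E => Q => (E) => (E-Q) => (E-Q-Q) => (Q-Q-Q) => ((E)-Q-Q) => ((Q)-Q-Q) => ((x)-Q-Q) => ((x)-(E)-Q) => ((x)-(Q)-Q) => ((x)-(x)-Q) => ((x)-(x)-x)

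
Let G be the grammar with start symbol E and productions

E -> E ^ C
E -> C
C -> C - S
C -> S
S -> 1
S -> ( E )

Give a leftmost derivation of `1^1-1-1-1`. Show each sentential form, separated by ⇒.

E ⇒ E^C   [E -> E ^ C]
E^C ⇒ C^C   [E -> C]
C^C ⇒ S^C   [C -> S]
S^C ⇒ 1^C   [S -> 1]
1^C ⇒ 1^C-S   [C -> C - S]
1^C-S ⇒ 1^C-S-S   [C -> C - S]
1^C-S-S ⇒ 1^C-S-S-S   [C -> C - S]
1^C-S-S-S ⇒ 1^S-S-S-S   [C -> S]
1^S-S-S-S ⇒ 1^1-S-S-S   [S -> 1]
1^1-S-S-S ⇒ 1^1-1-S-S   [S -> 1]
1^1-1-S-S ⇒ 1^1-1-1-S   [S -> 1]
1^1-1-1-S ⇒ 1^1-1-1-1   [S -> 1]

E ⇒ E^C ⇒ C^C ⇒ S^C ⇒ 1^C ⇒ 1^C-S ⇒ 1^C-S-S ⇒ 1^C-S-S-S ⇒ 1^S-S-S-S ⇒ 1^1-S-S-S ⇒ 1^1-1-S-S ⇒ 1^1-1-1-S ⇒ 1^1-1-1-1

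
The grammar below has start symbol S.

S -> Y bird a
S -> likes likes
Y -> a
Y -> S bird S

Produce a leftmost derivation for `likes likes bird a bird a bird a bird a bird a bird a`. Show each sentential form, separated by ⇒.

S ⇒ Y bird a   [S -> Y bird a]
Y bird a ⇒ S bird S bird a   [Y -> S bird S]
S bird S bird a ⇒ likes likes bird S bird a   [S -> likes likes]
likes likes bird S bird a ⇒ likes likes bird Y bird a bird a   [S -> Y bird a]
likes likes bird Y bird a bird a ⇒ likes likes bird S bird S bird a bird a   [Y -> S bird S]
likes likes bird S bird S bird a bird a ⇒ likes likes bird Y bird a bird S bird a bird a   [S -> Y bird a]
likes likes bird Y bird a bird S bird a bird a ⇒ likes likes bird a bird a bird S bird a bird a   [Y -> a]
likes likes bird a bird a bird S bird a bird a ⇒ likes likes bird a bird a bird Y bird a bird a bird a   [S -> Y bird a]
likes likes bird a bird a bird Y bird a bird a bird a ⇒ likes likes bird a bird a bird a bird a bird a bird a   [Y -> a]

S ⇒ Y bird a ⇒ S bird S bird a ⇒ likes likes bird S bird a ⇒ likes likes bird Y bird a bird a ⇒ likes likes bird S bird S bird a bird a ⇒ likes likes bird Y bird a bird S bird a bird a ⇒ likes likes bird a bird a bird S bird a bird a ⇒ likes likes bird a bird a bird Y bird a bird a bird a ⇒ likes likes bird a bird a bird a bird a bird a bird a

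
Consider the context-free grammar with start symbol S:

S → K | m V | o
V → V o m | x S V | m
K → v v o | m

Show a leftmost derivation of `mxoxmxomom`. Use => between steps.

S => mV   [S → m V]
mV => mxSV   [V → x S V]
mxSV => mxoV   [S → o]
mxoV => mxoVom   [V → V o m]
mxoVom => mxoxSVom   [V → x S V]
mxoxSVom => mxoxKVom   [S → K]
mxoxKVom => mxoxmVom   [K → m]
mxoxmVom => mxoxmxSVom   [V → x S V]
mxoxmxSVom => mxoxmxoVom   [S → o]
mxoxmxoVom => mxoxmxomom   [V → m]

S=>mV=>mxSV=>mxoV=>mxoVom=>mxoxSVom=>mxoxKVom=>mxoxmVom=>mxoxmxSVom=>mxoxmxoVom=>mxoxmxomom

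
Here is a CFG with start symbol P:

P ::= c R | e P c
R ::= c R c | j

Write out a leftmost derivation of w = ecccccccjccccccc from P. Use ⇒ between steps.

P⇒ePc⇒ecRc⇒eccRcc⇒ecccRccc⇒eccccRcccc⇒ecccccRccccc⇒eccccccRcccccc⇒ecccccccRccccccc⇒ecccccccjccccccc

P ⇒ ePc   [P ::= e P c]
ePc ⇒ ecRc   [P ::= c R]
ecRc ⇒ eccRcc   [R ::= c R c]
eccRcc ⇒ ecccRccc   [R ::= c R c]
ecccRccc ⇒ eccccRcccc   [R ::= c R c]
eccccRcccc ⇒ ecccccRccccc   [R ::= c R c]
ecccccRccccc ⇒ eccccccRcccccc   [R ::= c R c]
eccccccRcccccc ⇒ ecccccccRccccccc   [R ::= c R c]
ecccccccRccccccc ⇒ ecccccccjccccccc   [R ::= j]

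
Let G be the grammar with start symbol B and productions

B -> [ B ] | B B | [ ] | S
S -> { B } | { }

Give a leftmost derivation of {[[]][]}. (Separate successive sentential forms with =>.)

B => S => {B} => {BB} => {[B]B} => {[[]]B} => {[[]][]}

B => S   [B -> S]
S => {B}   [S -> { B }]
{B} => {BB}   [B -> B B]
{BB} => {[B]B}   [B -> [ B ]]
{[B]B} => {[[]]B}   [B -> [ ]]
{[[]]B} => {[[]][]}   [B -> [ ]]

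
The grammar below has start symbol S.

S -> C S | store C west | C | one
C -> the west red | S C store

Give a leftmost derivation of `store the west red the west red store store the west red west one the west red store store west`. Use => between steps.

S => store C west => store S C store west => store C S C store west => store S C store S C store west => store C C store S C store west => store the west red C store S C store west => store the west red the west red store S C store west => store the west red the west red store store C west C store west => store the west red the west red store store the west red west C store west => store the west red the west red store store the west red west S C store store west => store the west red the west red store store the west red west one C store store west => store the west red the west red store store the west red west one the west red store store west

S => store C west   [S -> store C west]
store C west => store S C store west   [C -> S C store]
store S C store west => store C S C store west   [S -> C S]
store C S C store west => store S C store S C store west   [C -> S C store]
store S C store S C store west => store C C store S C store west   [S -> C]
store C C store S C store west => store the west red C store S C store west   [C -> the west red]
store the west red C store S C store west => store the west red the west red store S C store west   [C -> the west red]
store the west red the west red store S C store west => store the west red the west red store store C west C store west   [S -> store C west]
store the west red the west red store store C west C store west => store the west red the west red store store the west red west C store west   [C -> the west red]
store the west red the west red store store the west red west C store west => store the west red the west red store store the west red west S C store store west   [C -> S C store]
store the west red the west red store store the west red west S C store store west => store the west red the west red store store the west red west one C store store west   [S -> one]
store the west red the west red store store the west red west one C store store west => store the west red the west red store store the west red west one the west red store store west   [C -> the west red]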